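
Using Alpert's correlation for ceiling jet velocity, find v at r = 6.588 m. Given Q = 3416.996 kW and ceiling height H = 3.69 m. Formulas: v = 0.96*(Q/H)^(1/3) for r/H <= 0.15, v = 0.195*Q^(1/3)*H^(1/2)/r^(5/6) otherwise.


r/H = 6.588 / 3.69 = 1.7854
r/H > 0.15, so v = 0.195*Q^(1/3)*H^(1/2)/r^(5/6)
Q^(1/3) = 15.062
H^(1/2) = 1.9209
r^(5/6) = 4.8117
v = 0.195 * 15.062 * 1.9209 / 4.8117 = 1.1726 m/s

1.1726 m/s


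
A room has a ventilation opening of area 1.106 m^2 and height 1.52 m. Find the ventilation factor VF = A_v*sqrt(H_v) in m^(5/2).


sqrt(H_v) = 1.2329
VF = 1.106 * 1.2329 = 1.3636 m^(5/2)

1.3636 m^(5/2)


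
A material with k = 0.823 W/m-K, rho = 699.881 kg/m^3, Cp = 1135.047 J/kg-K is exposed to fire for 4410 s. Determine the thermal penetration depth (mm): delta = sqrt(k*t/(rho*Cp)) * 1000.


alpha = 0.823 / (699.881 * 1135.047) = 1.0360e-06 m^2/s
alpha * t = 0.0045688
delta = sqrt(0.0045688) * 1000 = 67.593 mm

67.593 mm


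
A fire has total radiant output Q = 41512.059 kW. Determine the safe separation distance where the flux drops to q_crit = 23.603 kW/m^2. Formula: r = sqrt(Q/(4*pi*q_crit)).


4*pi*q_crit = 296.60
Q/(4*pi*q_crit) = 139.96
r = sqrt(139.96) = 11.830 m

11.830 m


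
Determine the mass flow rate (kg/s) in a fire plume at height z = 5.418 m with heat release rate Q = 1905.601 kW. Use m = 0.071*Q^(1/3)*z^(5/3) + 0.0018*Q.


Q^(1/3) = 12.398
z^(5/3) = 16.713
First term = 0.071 * 12.398 * 16.713 = 14.712
Second term = 0.0018 * 1905.601 = 3.4301
m = 18.142 kg/s

18.142 kg/s


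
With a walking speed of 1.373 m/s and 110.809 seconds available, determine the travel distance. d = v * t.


d = 1.373 * 110.809 = 152.14 m

152.14 m


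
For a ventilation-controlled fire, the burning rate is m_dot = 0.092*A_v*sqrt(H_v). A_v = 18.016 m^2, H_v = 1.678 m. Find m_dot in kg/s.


sqrt(H_v) = 1.2954
m_dot = 0.092 * 18.016 * 1.2954 = 2.1471 kg/s

2.1471 kg/s


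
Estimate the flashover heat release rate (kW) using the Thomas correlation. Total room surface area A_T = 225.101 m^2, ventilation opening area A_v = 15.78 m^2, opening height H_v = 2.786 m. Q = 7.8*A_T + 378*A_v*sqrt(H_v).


7.8*A_T = 1755.8
sqrt(H_v) = 1.6691
378*A_v*sqrt(H_v) = 9956.1
Q = 1755.8 + 9956.1 = 11712 kW

11712 kW


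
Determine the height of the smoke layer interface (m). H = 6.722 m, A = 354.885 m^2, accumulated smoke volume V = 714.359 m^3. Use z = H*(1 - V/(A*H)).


V/(A*H) = 0.29945
1 - 0.29945 = 0.70055
z = 6.722 * 0.70055 = 4.7091 m

4.7091 m


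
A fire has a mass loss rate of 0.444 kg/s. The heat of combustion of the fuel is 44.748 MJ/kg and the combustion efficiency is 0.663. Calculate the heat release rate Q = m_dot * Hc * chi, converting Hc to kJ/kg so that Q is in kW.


Hc = 44.748 MJ/kg = 44.748 * 1000 kJ/kg = 44748 kJ/kg
Q = 0.444 kg/s * 44748 kJ/kg * 0.663 = 13173 kW

13173 kW


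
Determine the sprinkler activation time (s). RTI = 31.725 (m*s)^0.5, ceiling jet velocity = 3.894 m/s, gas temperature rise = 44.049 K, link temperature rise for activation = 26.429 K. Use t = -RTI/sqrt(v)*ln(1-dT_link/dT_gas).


dT_link/dT_gas = 0.59999
ln(1 - 0.59999) = -0.91627
t = -31.725 / sqrt(3.894) * -0.91627 = 14.731 s

14.731 s


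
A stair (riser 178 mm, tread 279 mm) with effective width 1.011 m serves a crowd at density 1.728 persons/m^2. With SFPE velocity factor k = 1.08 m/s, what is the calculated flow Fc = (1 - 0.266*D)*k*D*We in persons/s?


1 - 0.266*D = 1 - 0.266*1.728 = 0.54035
Fs = 0.54035 * 1.08 * 1.728 = 1.0084 persons/(s*m)
Fc = 1.0084 * 1.011 = 1.0195 persons/s

1.0195 persons/s


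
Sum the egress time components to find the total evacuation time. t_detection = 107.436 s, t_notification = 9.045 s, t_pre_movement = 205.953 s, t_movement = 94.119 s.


Total = 107.436 + 9.045 + 205.953 + 94.119 = 416.553 s

416.553 s


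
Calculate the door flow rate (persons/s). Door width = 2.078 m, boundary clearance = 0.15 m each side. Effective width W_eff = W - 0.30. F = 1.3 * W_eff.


W_eff = 2.078 - 0.30 = 1.778 m
F = 1.3 * 1.778 = 2.3114 persons/s

2.3114 persons/s


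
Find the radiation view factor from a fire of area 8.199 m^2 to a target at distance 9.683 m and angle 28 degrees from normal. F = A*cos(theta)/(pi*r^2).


cos(28 deg) = 0.88295
pi*r^2 = 294.56
F = 8.199 * 0.88295 / 294.56 = 0.024577

0.024577


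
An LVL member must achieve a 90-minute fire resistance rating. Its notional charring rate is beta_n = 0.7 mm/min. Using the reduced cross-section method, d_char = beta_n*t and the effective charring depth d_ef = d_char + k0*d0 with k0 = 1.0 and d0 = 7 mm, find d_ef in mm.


d_char = 0.7 * 90 = 63 mm
d_ef = 63 + 1.0*7 = 70 mm

70 mm


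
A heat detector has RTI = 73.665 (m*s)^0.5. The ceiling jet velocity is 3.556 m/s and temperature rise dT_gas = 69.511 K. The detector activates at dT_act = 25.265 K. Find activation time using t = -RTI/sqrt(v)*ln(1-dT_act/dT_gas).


dT_act/dT_gas = 0.36347
ln(1 - 0.36347) = -0.45172
t = -73.665 / sqrt(3.556) * -0.45172 = 17.646 s

17.646 s


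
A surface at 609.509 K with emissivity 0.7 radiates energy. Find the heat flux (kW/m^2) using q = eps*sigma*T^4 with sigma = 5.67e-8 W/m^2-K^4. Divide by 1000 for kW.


T^4 = 1.3801e+11
q = 0.7 * 5.67e-8 * 1.3801e+11 / 1000 = 5.4777 kW/m^2

5.4777 kW/m^2


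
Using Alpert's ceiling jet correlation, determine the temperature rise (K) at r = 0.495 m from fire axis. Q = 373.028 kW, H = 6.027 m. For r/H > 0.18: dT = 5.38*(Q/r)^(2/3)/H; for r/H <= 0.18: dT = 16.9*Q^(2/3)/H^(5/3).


r/H = 0.495 / 6.027 = 0.082130
r/H <= 0.18, so dT = 16.9*Q^(2/3)/H^(5/3)
Q^(2/3) = 51.820
H^(5/3) = 19.960
dT = 16.9 * 51.820 / 19.960 = 43.875 K

43.875 K


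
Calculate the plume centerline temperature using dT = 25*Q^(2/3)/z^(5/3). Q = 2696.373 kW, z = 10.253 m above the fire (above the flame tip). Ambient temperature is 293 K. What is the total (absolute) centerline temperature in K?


Q^(2/3) = 193.73
z^(5/3) = 48.390
dT = 25 * 193.73 / 48.390 = 100.09 K
T = 293 + 100.09 = 393.09 K

393.09 K


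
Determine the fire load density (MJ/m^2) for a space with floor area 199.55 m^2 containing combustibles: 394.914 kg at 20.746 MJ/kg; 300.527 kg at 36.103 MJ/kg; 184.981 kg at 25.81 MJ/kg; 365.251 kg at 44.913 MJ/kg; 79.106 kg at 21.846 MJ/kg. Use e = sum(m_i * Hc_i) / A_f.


Total energy = 394.914*20.746 + 300.527*36.103 + 184.981*25.81 + 365.251*44.913 + 79.106*21.846
= 8192.886 + 10849.93 + 4774.360 + 16404.52 + 1728.150
= 41949.84 MJ
e = 41949.84 / 199.55 = 210.22 MJ/m^2

210.22 MJ/m^2


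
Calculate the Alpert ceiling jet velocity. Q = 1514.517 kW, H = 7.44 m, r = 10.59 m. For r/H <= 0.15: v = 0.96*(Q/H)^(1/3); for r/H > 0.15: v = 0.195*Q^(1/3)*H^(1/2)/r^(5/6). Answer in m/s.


r/H = 10.59 / 7.44 = 1.4234
r/H > 0.15, so v = 0.195*Q^(1/3)*H^(1/2)/r^(5/6)
Q^(1/3) = 11.484
H^(1/2) = 2.7276
r^(5/6) = 7.1463
v = 0.195 * 11.484 * 2.7276 / 7.1463 = 0.85474 m/s

0.85474 m/s


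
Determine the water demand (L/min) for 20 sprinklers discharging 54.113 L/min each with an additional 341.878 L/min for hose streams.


Sprinkler demand = 20 * 54.113 = 1082.26 L/min
Total = 1082.26 + 341.878 = 1424.138 L/min

1424.138 L/min


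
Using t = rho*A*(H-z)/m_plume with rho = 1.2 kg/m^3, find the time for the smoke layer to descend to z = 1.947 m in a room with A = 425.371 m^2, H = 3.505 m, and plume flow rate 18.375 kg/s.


H - z = 1.558 m
t = 1.2 * 425.371 * 1.558 / 18.375 = 43.280 s

43.280 s


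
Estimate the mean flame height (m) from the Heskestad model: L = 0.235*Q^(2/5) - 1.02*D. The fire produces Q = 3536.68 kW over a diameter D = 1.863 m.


Q^(2/5) = 26.269
0.235 * Q^(2/5) = 6.1731
1.02 * D = 1.9003
L = 4.2729 m

4.2729 m


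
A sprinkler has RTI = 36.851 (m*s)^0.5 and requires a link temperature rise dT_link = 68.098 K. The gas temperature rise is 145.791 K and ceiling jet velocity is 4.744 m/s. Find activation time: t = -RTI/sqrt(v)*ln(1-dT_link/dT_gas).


dT_link/dT_gas = 0.46709
ln(1 - 0.46709) = -0.62941
t = -36.851 / sqrt(4.744) * -0.62941 = 10.649 s

10.649 s


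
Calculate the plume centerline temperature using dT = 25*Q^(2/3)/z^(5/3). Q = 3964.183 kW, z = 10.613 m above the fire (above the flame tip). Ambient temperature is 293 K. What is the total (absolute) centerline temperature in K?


Q^(2/3) = 250.48
z^(5/3) = 51.254
dT = 25 * 250.48 / 51.254 = 122.17 K
T = 293 + 122.17 = 415.17 K

415.17 K


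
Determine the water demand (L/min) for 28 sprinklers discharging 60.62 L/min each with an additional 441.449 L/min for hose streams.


Sprinkler demand = 28 * 60.62 = 1697.36 L/min
Total = 1697.36 + 441.449 = 2138.809 L/min

2138.809 L/min


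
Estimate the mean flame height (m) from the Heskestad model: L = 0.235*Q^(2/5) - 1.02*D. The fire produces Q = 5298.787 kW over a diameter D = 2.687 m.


Q^(2/5) = 30.880
0.235 * Q^(2/5) = 7.2567
1.02 * D = 2.7407
L = 4.5159 m

4.5159 m


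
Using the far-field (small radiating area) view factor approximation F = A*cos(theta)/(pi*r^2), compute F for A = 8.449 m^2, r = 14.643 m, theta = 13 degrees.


cos(13 deg) = 0.97437
pi*r^2 = 673.61
F = 8.449 * 0.97437 / 673.61 = 0.012221

0.012221


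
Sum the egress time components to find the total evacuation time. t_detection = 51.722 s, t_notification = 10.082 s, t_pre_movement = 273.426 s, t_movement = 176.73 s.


Total = 51.722 + 10.082 + 273.426 + 176.73 = 511.96 s

511.96 s


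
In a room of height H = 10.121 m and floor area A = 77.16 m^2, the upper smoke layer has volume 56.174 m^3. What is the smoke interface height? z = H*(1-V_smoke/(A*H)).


V/(A*H) = 0.071932
1 - 0.071932 = 0.92807
z = 10.121 * 0.92807 = 9.3930 m

9.3930 m


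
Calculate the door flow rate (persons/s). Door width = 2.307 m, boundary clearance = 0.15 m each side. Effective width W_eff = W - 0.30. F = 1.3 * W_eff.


W_eff = 2.307 - 0.30 = 2.007 m
F = 1.3 * 2.007 = 2.6091 persons/s

2.6091 persons/s


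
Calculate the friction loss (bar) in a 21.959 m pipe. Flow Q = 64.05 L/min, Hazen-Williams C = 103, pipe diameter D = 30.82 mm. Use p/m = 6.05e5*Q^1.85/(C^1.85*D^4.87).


Q^1.85 = 2198.2
C^1.85 = 5293.6
D^4.87 = 1.7808e+07
p/m = 0.014108 bar/m
p_total = 0.014108 * 21.959 = 0.30979 bar

0.30979 bar


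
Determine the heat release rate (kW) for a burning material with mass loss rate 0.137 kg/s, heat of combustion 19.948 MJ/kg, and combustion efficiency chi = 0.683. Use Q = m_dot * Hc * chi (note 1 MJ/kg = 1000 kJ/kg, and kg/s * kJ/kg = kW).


Hc = 19.948 MJ/kg = 19.948 * 1000 kJ/kg = 19948 kJ/kg
Q = 0.137 kg/s * 19948 kJ/kg * 0.683 = 1866.6 kW

1866.6 kW


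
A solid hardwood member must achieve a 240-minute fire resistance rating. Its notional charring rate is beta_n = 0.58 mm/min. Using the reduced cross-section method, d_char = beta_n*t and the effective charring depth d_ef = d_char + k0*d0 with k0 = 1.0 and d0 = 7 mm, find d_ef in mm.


d_char = 0.58 * 240 = 139.2 mm
d_ef = 139.2 + 1.0*7 = 146.2 mm

146.2 mm


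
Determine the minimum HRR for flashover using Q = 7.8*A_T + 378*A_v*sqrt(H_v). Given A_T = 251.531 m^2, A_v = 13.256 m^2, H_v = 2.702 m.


7.8*A_T = 1961.9
sqrt(H_v) = 1.6438
378*A_v*sqrt(H_v) = 8236.6
Q = 1961.9 + 8236.6 = 10199 kW

10199 kW


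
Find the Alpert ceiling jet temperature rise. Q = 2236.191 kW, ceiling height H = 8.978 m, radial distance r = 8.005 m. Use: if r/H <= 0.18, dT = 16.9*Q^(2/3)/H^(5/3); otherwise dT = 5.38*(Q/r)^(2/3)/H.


r/H = 8.005 / 8.978 = 0.89162
r/H > 0.18, so dT = 5.38*(Q/r)^(2/3)/H
Q/r = 279.35
(Q/r)^(2/3) = 42.733
dT = 5.38 * 42.733 / 8.978 = 25.608 K

25.608 K


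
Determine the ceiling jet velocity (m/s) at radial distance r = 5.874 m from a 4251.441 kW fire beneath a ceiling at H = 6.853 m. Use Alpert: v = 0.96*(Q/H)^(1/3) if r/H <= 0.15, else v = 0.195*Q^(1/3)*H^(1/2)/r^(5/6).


r/H = 5.874 / 6.853 = 0.85714
r/H > 0.15, so v = 0.195*Q^(1/3)*H^(1/2)/r^(5/6)
Q^(1/3) = 16.200
H^(1/2) = 2.6178
r^(5/6) = 4.3730
v = 0.195 * 16.200 * 2.6178 / 4.3730 = 1.8911 m/s

1.8911 m/s


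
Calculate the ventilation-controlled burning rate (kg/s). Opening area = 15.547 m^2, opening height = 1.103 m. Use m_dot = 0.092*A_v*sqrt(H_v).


sqrt(H_v) = 1.0502
m_dot = 0.092 * 15.547 * 1.0502 = 1.5022 kg/s

1.5022 kg/s


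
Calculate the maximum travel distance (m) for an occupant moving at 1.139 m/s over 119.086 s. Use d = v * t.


d = 1.139 * 119.086 = 135.64 m

135.64 m


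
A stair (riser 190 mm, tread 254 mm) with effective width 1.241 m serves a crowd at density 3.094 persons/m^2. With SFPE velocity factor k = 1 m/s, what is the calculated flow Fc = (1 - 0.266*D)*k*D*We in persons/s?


1 - 0.266*D = 1 - 0.266*3.094 = 0.17700
Fs = 0.17700 * 1 * 3.094 = 0.54763 persons/(s*m)
Fc = 0.54763 * 1.241 = 0.67960 persons/s

0.67960 persons/s


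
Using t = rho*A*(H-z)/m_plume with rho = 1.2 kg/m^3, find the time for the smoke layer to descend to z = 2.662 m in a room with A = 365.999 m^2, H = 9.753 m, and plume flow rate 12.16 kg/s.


H - z = 7.091 m
t = 1.2 * 365.999 * 7.091 / 12.16 = 256.12 s

256.12 s


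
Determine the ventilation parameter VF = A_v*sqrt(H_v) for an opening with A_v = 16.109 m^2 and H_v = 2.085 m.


sqrt(H_v) = 1.4440
VF = 16.109 * 1.4440 = 23.261 m^(5/2)

23.261 m^(5/2)


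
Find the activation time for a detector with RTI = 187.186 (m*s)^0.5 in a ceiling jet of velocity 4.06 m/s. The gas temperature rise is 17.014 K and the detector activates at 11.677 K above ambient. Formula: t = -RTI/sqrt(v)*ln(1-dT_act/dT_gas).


dT_act/dT_gas = 0.68632
ln(1 - 0.68632) = -1.1594
t = -187.186 / sqrt(4.06) * -1.1594 = 107.70 s

107.70 s


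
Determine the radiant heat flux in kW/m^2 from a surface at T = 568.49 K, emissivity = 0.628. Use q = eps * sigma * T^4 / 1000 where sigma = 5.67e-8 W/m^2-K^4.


T^4 = 1.0445e+11
q = 0.628 * 5.67e-8 * 1.0445e+11 / 1000 = 3.7191 kW/m^2

3.7191 kW/m^2


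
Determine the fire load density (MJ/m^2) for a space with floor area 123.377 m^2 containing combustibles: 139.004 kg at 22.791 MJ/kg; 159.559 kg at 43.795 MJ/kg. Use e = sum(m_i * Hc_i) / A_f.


Total energy = 139.004*22.791 + 159.559*43.795
= 3168.040 + 6987.886
= 10155.93 MJ
e = 10155.93 / 123.377 = 82.316 MJ/m^2

82.316 MJ/m^2


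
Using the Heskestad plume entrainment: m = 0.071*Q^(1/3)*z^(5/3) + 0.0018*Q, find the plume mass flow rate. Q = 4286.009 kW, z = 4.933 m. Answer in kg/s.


Q^(1/3) = 16.244
z^(5/3) = 14.295
First term = 0.071 * 16.244 * 14.295 = 16.486
Second term = 0.0018 * 4286.009 = 7.7148
m = 24.201 kg/s

24.201 kg/s


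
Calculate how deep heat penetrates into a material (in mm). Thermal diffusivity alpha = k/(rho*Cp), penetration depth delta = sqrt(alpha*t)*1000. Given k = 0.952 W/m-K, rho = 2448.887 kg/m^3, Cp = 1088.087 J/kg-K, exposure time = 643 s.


alpha = 0.952 / (2448.887 * 1088.087) = 3.5728e-07 m^2/s
alpha * t = 0.00022973
delta = sqrt(0.00022973) * 1000 = 15.157 mm

15.157 mm


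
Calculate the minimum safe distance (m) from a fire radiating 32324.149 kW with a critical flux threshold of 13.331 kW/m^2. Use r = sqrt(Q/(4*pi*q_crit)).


4*pi*q_crit = 167.52
Q/(4*pi*q_crit) = 192.95
r = sqrt(192.95) = 13.891 m

13.891 m


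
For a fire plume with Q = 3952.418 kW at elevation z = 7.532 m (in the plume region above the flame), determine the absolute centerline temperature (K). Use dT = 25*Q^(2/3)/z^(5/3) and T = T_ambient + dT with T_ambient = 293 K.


Q^(2/3) = 249.98
z^(5/3) = 28.941
dT = 25 * 249.98 / 28.941 = 215.94 K
T = 293 + 215.94 = 508.94 K

508.94 K


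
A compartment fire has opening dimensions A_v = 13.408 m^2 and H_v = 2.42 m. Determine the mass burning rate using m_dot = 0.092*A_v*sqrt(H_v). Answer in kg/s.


sqrt(H_v) = 1.5556
m_dot = 0.092 * 13.408 * 1.5556 = 1.9189 kg/s

1.9189 kg/s


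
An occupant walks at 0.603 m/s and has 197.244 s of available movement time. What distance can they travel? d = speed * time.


d = 0.603 * 197.244 = 118.94 m

118.94 m


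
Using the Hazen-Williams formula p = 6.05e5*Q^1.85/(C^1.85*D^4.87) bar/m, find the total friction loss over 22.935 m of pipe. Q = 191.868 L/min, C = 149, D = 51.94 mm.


Q^1.85 = 16732
C^1.85 = 10481
D^4.87 = 2.2620e+08
p/m = 0.0042699 bar/m
p_total = 0.0042699 * 22.935 = 0.097931 bar

0.097931 bar


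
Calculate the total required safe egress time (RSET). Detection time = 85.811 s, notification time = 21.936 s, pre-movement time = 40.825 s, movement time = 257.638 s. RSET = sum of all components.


Total = 85.811 + 21.936 + 40.825 + 257.638 = 406.21 s

406.21 s


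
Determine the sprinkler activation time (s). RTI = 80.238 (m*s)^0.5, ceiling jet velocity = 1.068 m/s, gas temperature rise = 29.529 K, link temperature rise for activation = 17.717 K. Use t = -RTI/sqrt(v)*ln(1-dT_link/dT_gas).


dT_link/dT_gas = 0.59999
ln(1 - 0.59999) = -0.91626
t = -80.238 / sqrt(1.068) * -0.91626 = 71.140 s

71.140 s


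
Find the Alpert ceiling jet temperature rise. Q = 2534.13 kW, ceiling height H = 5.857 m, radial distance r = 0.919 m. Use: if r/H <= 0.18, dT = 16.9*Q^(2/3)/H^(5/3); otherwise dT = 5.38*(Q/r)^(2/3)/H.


r/H = 0.919 / 5.857 = 0.15691
r/H <= 0.18, so dT = 16.9*Q^(2/3)/H^(5/3)
Q^(2/3) = 185.87
H^(5/3) = 19.031
dT = 16.9 * 185.87 / 19.031 = 165.06 K

165.06 K


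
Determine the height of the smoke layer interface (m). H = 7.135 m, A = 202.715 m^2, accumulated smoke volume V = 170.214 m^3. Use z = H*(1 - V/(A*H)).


V/(A*H) = 0.11768
1 - 0.11768 = 0.88232
z = 7.135 * 0.88232 = 6.2953 m

6.2953 m


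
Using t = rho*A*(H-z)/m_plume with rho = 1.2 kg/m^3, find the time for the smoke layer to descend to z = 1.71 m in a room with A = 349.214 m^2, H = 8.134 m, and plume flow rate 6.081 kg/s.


H - z = 6.424 m
t = 1.2 * 349.214 * 6.424 / 6.081 = 442.69 s

442.69 s


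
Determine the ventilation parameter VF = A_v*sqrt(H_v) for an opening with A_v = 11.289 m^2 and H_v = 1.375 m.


sqrt(H_v) = 1.1726
VF = 11.289 * 1.1726 = 13.238 m^(5/2)

13.238 m^(5/2)


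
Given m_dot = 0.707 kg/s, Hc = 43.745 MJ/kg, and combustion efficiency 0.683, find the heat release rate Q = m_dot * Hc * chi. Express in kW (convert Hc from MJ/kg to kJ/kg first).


Hc = 43.745 MJ/kg = 43.745 * 1000 kJ/kg = 43745 kJ/kg
Q = 0.707 kg/s * 43745 kJ/kg * 0.683 = 21124 kW

21124 kW


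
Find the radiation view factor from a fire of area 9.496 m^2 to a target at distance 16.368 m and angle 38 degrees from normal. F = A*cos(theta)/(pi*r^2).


cos(38 deg) = 0.78801
pi*r^2 = 841.67
F = 9.496 * 0.78801 / 841.67 = 0.0088906

0.0088906


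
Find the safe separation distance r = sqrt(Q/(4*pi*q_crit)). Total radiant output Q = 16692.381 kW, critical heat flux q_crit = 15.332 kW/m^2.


4*pi*q_crit = 192.67
Q/(4*pi*q_crit) = 86.638
r = sqrt(86.638) = 9.3080 m

9.3080 m


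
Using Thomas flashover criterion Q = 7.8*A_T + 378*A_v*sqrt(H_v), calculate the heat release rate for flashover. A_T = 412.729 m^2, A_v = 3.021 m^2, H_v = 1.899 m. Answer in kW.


7.8*A_T = 3219.3
sqrt(H_v) = 1.3780
378*A_v*sqrt(H_v) = 1573.6
Q = 3219.3 + 1573.6 = 4792.9 kW

4792.9 kW


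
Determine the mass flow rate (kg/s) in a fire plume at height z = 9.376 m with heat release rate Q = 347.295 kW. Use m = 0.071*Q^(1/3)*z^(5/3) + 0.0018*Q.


Q^(1/3) = 7.0291
z^(5/3) = 41.690
First term = 0.071 * 7.0291 * 41.690 = 20.806
Second term = 0.0018 * 347.295 = 0.62513
m = 21.431 kg/s

21.431 kg/s


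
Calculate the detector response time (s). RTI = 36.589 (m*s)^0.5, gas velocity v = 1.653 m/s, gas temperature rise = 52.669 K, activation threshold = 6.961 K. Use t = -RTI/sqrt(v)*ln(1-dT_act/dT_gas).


dT_act/dT_gas = 0.13217
ln(1 - 0.13217) = -0.14175
t = -36.589 / sqrt(1.653) * -0.14175 = 4.0341 s

4.0341 s


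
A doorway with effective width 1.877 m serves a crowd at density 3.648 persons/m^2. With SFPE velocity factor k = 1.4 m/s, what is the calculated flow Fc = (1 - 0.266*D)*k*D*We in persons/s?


1 - 0.266*D = 1 - 0.266*3.648 = 0.029632
Fs = 0.029632 * 1.4 * 3.648 = 0.15134 persons/(s*m)
Fc = 0.15134 * 1.877 = 0.28406 persons/s

0.28406 persons/s


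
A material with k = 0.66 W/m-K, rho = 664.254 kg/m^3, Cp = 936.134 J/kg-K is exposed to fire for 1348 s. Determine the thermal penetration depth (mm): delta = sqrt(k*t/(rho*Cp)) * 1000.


alpha = 0.66 / (664.254 * 936.134) = 1.0614e-06 m^2/s
alpha * t = 0.0014307
delta = sqrt(0.0014307) * 1000 = 37.825 mm

37.825 mm


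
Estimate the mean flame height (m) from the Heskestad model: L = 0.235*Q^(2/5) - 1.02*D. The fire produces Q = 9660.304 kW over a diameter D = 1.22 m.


Q^(2/5) = 39.264
0.235 * Q^(2/5) = 9.2271
1.02 * D = 1.2444
L = 7.9827 m

7.9827 m


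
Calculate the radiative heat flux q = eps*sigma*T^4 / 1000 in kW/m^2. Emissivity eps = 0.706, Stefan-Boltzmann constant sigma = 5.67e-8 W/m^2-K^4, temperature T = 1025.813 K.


T^4 = 1.1073e+12
q = 0.706 * 5.67e-8 * 1.1073e+12 / 1000 = 44.326 kW/m^2

44.326 kW/m^2


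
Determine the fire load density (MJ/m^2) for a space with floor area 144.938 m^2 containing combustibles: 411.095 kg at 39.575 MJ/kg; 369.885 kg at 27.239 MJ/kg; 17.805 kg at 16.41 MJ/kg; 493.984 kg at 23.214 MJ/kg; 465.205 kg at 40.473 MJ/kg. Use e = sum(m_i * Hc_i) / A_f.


Total energy = 411.095*39.575 + 369.885*27.239 + 17.805*16.41 + 493.984*23.214 + 465.205*40.473
= 16269.08 + 10075.30 + 292.1800 + 11467.34 + 18828.24
= 56932.15 MJ
e = 56932.15 / 144.938 = 392.80 MJ/m^2

392.80 MJ/m^2


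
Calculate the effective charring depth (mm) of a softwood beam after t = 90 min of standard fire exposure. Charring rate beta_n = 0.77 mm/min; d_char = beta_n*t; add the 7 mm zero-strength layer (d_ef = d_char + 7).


d_char = 0.77 * 90 = 69.3 mm
d_ef = 69.3 + 1.0*7 = 76.3 mm

76.3 mm


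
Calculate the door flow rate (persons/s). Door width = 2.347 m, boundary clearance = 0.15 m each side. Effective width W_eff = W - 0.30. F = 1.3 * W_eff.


W_eff = 2.347 - 0.30 = 2.047 m
F = 1.3 * 2.047 = 2.6611 persons/s

2.6611 persons/s


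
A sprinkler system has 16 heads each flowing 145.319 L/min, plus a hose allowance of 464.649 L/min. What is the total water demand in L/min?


Sprinkler demand = 16 * 145.319 = 2325.104 L/min
Total = 2325.104 + 464.649 = 2789.753 L/min

2789.753 L/min


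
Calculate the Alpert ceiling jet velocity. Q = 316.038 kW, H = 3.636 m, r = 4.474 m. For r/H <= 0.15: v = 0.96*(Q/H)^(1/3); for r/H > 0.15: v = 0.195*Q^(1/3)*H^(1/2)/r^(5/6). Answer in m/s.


r/H = 4.474 / 3.636 = 1.2305
r/H > 0.15, so v = 0.195*Q^(1/3)*H^(1/2)/r^(5/6)
Q^(1/3) = 6.8116
H^(1/2) = 1.9068
r^(5/6) = 3.4854
v = 0.195 * 6.8116 * 1.9068 / 3.4854 = 0.72669 m/s

0.72669 m/s


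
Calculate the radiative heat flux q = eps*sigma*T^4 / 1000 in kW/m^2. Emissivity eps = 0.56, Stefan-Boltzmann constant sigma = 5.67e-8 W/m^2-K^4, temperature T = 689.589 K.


T^4 = 2.2613e+11
q = 0.56 * 5.67e-8 * 2.2613e+11 / 1000 = 7.1801 kW/m^2

7.1801 kW/m^2


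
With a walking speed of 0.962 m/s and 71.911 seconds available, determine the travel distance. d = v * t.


d = 0.962 * 71.911 = 69.178 m

69.178 m


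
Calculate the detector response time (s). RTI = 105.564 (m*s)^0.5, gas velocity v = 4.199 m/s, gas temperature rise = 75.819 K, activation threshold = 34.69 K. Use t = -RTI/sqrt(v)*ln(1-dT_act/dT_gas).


dT_act/dT_gas = 0.45754
ln(1 - 0.45754) = -0.61164
t = -105.564 / sqrt(4.199) * -0.61164 = 31.509 s

31.509 s


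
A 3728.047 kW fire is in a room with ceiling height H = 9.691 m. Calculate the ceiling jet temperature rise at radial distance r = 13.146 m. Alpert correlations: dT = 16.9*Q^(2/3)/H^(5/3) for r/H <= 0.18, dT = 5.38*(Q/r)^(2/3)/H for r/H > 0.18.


r/H = 13.146 / 9.691 = 1.3565
r/H > 0.18, so dT = 5.38*(Q/r)^(2/3)/H
Q/r = 283.59
(Q/r)^(2/3) = 43.164
dT = 5.38 * 43.164 / 9.691 = 23.963 K

23.963 K


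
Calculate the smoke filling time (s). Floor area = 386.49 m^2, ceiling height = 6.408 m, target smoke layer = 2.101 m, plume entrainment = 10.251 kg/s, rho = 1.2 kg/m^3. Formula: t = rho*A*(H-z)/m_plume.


H - z = 4.307 m
t = 1.2 * 386.49 * 4.307 / 10.251 = 194.86 s

194.86 s


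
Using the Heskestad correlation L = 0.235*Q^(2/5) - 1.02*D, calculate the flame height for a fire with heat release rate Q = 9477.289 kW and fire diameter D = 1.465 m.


Q^(2/5) = 38.965
0.235 * Q^(2/5) = 9.1568
1.02 * D = 1.4943
L = 7.6625 m

7.6625 m


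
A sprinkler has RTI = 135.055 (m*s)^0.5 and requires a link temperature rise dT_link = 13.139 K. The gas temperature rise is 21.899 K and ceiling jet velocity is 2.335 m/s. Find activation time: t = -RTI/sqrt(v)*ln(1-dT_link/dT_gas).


dT_link/dT_gas = 0.59998
ln(1 - 0.59998) = -0.91625
t = -135.055 / sqrt(2.335) * -0.91625 = 80.980 s

80.980 s


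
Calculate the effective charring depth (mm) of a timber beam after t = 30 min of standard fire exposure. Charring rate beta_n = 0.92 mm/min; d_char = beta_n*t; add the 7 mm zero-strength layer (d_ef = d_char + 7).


d_char = 0.92 * 30 = 27.6 mm
d_ef = 27.6 + 1.0*7 = 34.6 mm

34.6 mm


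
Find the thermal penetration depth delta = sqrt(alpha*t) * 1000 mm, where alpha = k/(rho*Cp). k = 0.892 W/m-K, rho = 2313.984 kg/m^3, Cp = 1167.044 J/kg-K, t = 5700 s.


alpha = 0.892 / (2313.984 * 1167.044) = 3.3031e-07 m^2/s
alpha * t = 0.0018827
delta = sqrt(0.0018827) * 1000 = 43.391 mm

43.391 mm


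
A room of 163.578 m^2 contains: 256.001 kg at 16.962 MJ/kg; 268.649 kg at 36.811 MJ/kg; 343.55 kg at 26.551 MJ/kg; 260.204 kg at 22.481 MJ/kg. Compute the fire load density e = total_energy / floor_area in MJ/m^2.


Total energy = 256.001*16.962 + 268.649*36.811 + 343.55*26.551 + 260.204*22.481
= 4342.289 + 9889.238 + 9121.596 + 5849.646
= 29202.77 MJ
e = 29202.77 / 163.578 = 178.53 MJ/m^2

178.53 MJ/m^2


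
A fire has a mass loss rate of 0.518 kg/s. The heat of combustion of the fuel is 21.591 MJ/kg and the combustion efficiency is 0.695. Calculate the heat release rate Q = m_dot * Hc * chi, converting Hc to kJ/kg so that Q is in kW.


Hc = 21.591 MJ/kg = 21.591 * 1000 kJ/kg = 21591 kJ/kg
Q = 0.518 kg/s * 21591 kJ/kg * 0.695 = 7773.0 kW

7773.0 kW


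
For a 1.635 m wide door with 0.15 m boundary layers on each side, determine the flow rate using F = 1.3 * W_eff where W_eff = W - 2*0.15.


W_eff = 1.635 - 0.30 = 1.335 m
F = 1.3 * 1.335 = 1.7355 persons/s

1.7355 persons/s


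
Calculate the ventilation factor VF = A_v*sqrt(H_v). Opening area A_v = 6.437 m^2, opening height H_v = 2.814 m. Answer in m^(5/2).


sqrt(H_v) = 1.6775
VF = 6.437 * 1.6775 = 10.798 m^(5/2)

10.798 m^(5/2)


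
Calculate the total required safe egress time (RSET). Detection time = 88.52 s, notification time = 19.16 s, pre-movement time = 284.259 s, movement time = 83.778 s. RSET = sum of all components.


Total = 88.52 + 19.16 + 284.259 + 83.778 = 475.717 s

475.717 s


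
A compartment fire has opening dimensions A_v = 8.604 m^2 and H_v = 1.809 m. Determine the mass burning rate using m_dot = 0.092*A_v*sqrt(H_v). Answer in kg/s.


sqrt(H_v) = 1.3450
m_dot = 0.092 * 8.604 * 1.3450 = 1.0647 kg/s

1.0647 kg/s


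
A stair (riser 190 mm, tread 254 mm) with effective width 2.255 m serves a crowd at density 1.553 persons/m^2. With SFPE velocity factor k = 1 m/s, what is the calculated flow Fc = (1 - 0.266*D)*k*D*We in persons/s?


1 - 0.266*D = 1 - 0.266*1.553 = 0.58690
Fs = 0.58690 * 1 * 1.553 = 0.91146 persons/(s*m)
Fc = 0.91146 * 2.255 = 2.0553 persons/s

2.0553 persons/s


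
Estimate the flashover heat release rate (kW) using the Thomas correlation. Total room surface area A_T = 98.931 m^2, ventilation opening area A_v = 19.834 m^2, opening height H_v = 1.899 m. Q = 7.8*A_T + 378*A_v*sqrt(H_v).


7.8*A_T = 771.66
sqrt(H_v) = 1.3780
378*A_v*sqrt(H_v) = 10332
Q = 771.66 + 10332 = 11103 kW

11103 kW


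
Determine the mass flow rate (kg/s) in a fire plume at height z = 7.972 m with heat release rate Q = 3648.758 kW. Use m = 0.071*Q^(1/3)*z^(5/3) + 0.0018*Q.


Q^(1/3) = 15.395
z^(5/3) = 31.814
First term = 0.071 * 15.395 * 31.814 = 34.774
Second term = 0.0018 * 3648.758 = 6.5678
m = 41.342 kg/s

41.342 kg/s


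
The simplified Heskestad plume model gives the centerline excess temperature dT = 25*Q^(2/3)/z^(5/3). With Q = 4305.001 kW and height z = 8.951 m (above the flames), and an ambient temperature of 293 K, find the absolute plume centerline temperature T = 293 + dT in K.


Q^(2/3) = 264.64
z^(5/3) = 38.588
dT = 25 * 264.64 / 38.588 = 171.45 K
T = 293 + 171.45 = 464.45 K

464.45 K


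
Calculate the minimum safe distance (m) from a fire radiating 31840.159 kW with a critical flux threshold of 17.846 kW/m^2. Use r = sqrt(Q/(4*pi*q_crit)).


4*pi*q_crit = 224.26
Q/(4*pi*q_crit) = 141.98
r = sqrt(141.98) = 11.915 m

11.915 m


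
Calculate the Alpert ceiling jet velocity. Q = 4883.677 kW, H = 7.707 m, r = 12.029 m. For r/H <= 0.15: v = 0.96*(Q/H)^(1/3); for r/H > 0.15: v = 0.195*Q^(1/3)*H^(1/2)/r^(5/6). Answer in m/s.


r/H = 12.029 / 7.707 = 1.5608
r/H > 0.15, so v = 0.195*Q^(1/3)*H^(1/2)/r^(5/6)
Q^(1/3) = 16.966
H^(1/2) = 2.7761
r^(5/6) = 7.9468
v = 0.195 * 16.966 * 2.7761 / 7.9468 = 1.1558 m/s

1.1558 m/s


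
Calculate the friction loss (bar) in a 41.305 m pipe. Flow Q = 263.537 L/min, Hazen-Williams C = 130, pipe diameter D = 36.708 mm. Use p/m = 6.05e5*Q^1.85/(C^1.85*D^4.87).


Q^1.85 = 30099
C^1.85 = 8143.2
D^4.87 = 4.1724e+07
p/m = 0.053596 bar/m
p_total = 0.053596 * 41.305 = 2.2138 bar

2.2138 bar


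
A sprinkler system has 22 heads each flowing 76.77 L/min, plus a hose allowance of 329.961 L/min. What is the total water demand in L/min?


Sprinkler demand = 22 * 76.77 = 1688.94 L/min
Total = 1688.94 + 329.961 = 2018.901 L/min

2018.901 L/min


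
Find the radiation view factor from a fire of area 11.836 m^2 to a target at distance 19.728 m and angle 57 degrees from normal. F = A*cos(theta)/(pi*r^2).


cos(57 deg) = 0.54464
pi*r^2 = 1222.7
F = 11.836 * 0.54464 / 1222.7 = 0.0052723

0.0052723


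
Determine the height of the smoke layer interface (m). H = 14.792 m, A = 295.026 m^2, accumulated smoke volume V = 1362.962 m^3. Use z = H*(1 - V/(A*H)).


V/(A*H) = 0.31232
1 - 0.31232 = 0.68768
z = 14.792 * 0.68768 = 10.172 m

10.172 m


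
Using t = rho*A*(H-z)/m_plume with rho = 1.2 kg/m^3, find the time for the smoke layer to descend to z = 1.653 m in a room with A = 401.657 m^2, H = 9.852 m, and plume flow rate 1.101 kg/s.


H - z = 8.199 m
t = 1.2 * 401.657 * 8.199 / 1.101 = 3589.3 s

3589.3 s


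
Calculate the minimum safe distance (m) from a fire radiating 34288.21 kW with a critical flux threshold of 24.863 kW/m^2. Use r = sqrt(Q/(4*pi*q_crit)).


4*pi*q_crit = 312.44
Q/(4*pi*q_crit) = 109.74
r = sqrt(109.74) = 10.476 m

10.476 m


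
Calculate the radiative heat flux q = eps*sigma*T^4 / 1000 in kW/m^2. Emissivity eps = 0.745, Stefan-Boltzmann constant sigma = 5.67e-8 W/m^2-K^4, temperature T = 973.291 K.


T^4 = 8.9737e+11
q = 0.745 * 5.67e-8 * 8.9737e+11 / 1000 = 37.906 kW/m^2

37.906 kW/m^2


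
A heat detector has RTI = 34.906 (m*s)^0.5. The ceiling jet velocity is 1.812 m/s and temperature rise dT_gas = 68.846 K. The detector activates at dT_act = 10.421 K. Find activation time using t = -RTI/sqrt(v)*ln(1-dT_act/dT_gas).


dT_act/dT_gas = 0.15137
ln(1 - 0.15137) = -0.16413
t = -34.906 / sqrt(1.812) * -0.16413 = 4.2560 s

4.2560 s


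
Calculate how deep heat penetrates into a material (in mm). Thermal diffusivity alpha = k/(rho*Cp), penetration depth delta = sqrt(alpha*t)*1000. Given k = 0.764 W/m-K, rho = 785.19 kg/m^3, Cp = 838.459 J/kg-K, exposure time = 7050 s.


alpha = 0.764 / (785.19 * 838.459) = 1.1605e-06 m^2/s
alpha * t = 0.0081814
delta = sqrt(0.0081814) * 1000 = 90.451 mm

90.451 mm


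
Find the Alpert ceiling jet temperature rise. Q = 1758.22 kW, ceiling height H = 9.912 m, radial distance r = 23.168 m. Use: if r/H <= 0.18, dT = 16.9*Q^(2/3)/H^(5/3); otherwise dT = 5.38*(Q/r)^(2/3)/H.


r/H = 23.168 / 9.912 = 2.3374
r/H > 0.18, so dT = 5.38*(Q/r)^(2/3)/H
Q/r = 75.890
(Q/r)^(2/3) = 17.925
dT = 5.38 * 17.925 / 9.912 = 9.7292 K

9.7292 K


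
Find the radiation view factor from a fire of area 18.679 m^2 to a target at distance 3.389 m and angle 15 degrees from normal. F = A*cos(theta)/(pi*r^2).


cos(15 deg) = 0.96593
pi*r^2 = 36.082
F = 18.679 * 0.96593 / 36.082 = 0.50004

0.50004


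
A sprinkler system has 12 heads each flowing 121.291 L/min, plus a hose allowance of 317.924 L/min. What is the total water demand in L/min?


Sprinkler demand = 12 * 121.291 = 1455.492 L/min
Total = 1455.492 + 317.924 = 1773.416 L/min

1773.416 L/min


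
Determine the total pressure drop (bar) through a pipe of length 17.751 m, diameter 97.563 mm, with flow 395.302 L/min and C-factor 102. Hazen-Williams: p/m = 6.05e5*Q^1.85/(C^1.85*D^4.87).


Q^1.85 = 63726
C^1.85 = 5198.9
D^4.87 = 4.8732e+09
p/m = 0.0015218 bar/m
p_total = 0.0015218 * 17.751 = 0.027013 bar

0.027013 bar


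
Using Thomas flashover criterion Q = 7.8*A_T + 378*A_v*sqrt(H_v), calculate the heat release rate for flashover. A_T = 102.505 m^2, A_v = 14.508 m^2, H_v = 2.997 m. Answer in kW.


7.8*A_T = 799.539
sqrt(H_v) = 1.7312
378*A_v*sqrt(H_v) = 9493.9
Q = 799.539 + 9493.9 = 10293 kW

10293 kW


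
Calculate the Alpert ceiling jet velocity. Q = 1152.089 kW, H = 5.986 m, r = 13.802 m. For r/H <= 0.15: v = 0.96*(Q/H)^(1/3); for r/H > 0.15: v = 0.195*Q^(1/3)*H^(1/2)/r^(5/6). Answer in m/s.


r/H = 13.802 / 5.986 = 2.3057
r/H > 0.15, so v = 0.195*Q^(1/3)*H^(1/2)/r^(5/6)
Q^(1/3) = 10.483
H^(1/2) = 2.4466
r^(5/6) = 8.9115
v = 0.195 * 10.483 * 2.4466 / 8.9115 = 0.56124 m/s

0.56124 m/s


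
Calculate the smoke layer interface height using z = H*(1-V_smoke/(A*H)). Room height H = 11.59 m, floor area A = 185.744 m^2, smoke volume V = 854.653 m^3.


V/(A*H) = 0.39700
1 - 0.39700 = 0.60300
z = 11.59 * 0.60300 = 6.9888 m

6.9888 m


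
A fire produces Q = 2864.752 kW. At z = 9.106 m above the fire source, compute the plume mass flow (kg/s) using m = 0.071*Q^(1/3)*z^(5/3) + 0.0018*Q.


Q^(1/3) = 14.202
z^(5/3) = 39.708
First term = 0.071 * 14.202 * 39.708 = 40.041
Second term = 0.0018 * 2864.752 = 5.1566
m = 45.197 kg/s

45.197 kg/s


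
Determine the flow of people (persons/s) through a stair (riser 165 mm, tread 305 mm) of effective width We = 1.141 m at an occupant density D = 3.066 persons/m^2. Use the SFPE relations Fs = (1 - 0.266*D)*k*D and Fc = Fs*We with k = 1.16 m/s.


1 - 0.266*D = 1 - 0.266*3.066 = 0.18444
Fs = 0.18444 * 1.16 * 3.066 = 0.65599 persons/(s*m)
Fc = 0.65599 * 1.141 = 0.74848 persons/s

0.74848 persons/s


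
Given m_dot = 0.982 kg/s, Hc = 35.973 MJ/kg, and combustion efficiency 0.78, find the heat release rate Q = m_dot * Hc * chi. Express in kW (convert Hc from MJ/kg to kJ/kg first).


Hc = 35.973 MJ/kg = 35.973 * 1000 kJ/kg = 35973 kJ/kg
Q = 0.982 kg/s * 35973 kJ/kg * 0.78 = 27554 kW

27554 kW


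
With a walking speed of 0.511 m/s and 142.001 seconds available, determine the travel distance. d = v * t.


d = 0.511 * 142.001 = 72.563 m

72.563 m


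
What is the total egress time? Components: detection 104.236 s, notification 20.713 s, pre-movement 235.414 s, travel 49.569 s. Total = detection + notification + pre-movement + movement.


Total = 104.236 + 20.713 + 235.414 + 49.569 = 409.932 s

409.932 s


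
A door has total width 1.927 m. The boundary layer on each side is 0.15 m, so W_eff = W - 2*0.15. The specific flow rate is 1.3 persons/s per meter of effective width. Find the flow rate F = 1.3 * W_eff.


W_eff = 1.927 - 0.30 = 1.627 m
F = 1.3 * 1.627 = 2.1151 persons/s

2.1151 persons/s


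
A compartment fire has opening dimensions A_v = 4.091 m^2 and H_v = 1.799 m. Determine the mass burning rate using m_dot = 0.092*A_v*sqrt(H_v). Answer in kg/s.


sqrt(H_v) = 1.3413
m_dot = 0.092 * 4.091 * 1.3413 = 0.50482 kg/s

0.50482 kg/s


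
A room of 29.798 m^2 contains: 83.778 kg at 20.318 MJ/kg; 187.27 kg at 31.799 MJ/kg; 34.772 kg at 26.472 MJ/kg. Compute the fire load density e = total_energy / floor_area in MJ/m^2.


Total energy = 83.778*20.318 + 187.27*31.799 + 34.772*26.472
= 1702.201 + 5954.999 + 920.4844
= 8577.685 MJ
e = 8577.685 / 29.798 = 287.86 MJ/m^2

287.86 MJ/m^2


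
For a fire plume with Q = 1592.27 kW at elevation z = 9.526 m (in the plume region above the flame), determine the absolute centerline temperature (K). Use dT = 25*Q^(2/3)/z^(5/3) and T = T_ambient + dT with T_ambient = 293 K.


Q^(2/3) = 136.36
z^(5/3) = 42.807
dT = 25 * 136.36 / 42.807 = 79.634 K
T = 293 + 79.634 = 372.63 K

372.63 K


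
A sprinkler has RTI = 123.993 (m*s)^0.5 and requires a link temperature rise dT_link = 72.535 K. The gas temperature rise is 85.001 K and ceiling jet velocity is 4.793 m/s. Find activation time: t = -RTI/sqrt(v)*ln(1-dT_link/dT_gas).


dT_link/dT_gas = 0.85334
ln(1 - 0.85334) = -1.9197
t = -123.993 / sqrt(4.793) * -1.9197 = 108.72 s

108.72 s


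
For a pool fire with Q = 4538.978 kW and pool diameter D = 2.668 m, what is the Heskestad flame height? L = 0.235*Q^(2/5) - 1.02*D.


Q^(2/5) = 29.026
0.235 * Q^(2/5) = 6.8210
1.02 * D = 2.7214
L = 4.0997 m

4.0997 m


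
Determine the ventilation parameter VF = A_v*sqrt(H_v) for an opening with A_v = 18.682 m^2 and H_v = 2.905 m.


sqrt(H_v) = 1.7044
VF = 18.682 * 1.7044 = 31.842 m^(5/2)

31.842 m^(5/2)


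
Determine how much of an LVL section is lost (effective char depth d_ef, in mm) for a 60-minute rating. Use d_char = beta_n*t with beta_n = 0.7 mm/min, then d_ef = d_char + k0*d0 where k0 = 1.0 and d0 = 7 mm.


d_char = 0.7 * 60 = 42 mm
d_ef = 42 + 1.0*7 = 49 mm

49 mm


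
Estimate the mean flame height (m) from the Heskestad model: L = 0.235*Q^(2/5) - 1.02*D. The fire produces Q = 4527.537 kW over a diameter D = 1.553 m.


Q^(2/5) = 28.996
0.235 * Q^(2/5) = 6.8142
1.02 * D = 1.5841
L = 5.2301 m

5.2301 m


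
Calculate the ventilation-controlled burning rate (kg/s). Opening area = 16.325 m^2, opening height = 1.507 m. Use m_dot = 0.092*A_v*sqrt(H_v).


sqrt(H_v) = 1.2276
m_dot = 0.092 * 16.325 * 1.2276 = 1.8437 kg/s

1.8437 kg/s


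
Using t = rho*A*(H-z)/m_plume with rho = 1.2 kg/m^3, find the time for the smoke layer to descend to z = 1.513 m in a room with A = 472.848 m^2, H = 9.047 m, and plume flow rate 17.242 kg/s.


H - z = 7.534 m
t = 1.2 * 472.848 * 7.534 / 17.242 = 247.94 s

247.94 s


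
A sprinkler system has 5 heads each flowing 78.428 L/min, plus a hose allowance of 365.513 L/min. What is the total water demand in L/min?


Sprinkler demand = 5 * 78.428 = 392.14 L/min
Total = 392.14 + 365.513 = 757.653 L/min

757.653 L/min


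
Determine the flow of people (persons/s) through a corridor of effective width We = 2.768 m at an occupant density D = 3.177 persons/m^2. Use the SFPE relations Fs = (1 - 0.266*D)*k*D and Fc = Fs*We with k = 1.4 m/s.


1 - 0.266*D = 1 - 0.266*3.177 = 0.15492
Fs = 0.15492 * 1.4 * 3.177 = 0.68904 persons/(s*m)
Fc = 0.68904 * 2.768 = 1.9073 persons/s

1.9073 persons/s


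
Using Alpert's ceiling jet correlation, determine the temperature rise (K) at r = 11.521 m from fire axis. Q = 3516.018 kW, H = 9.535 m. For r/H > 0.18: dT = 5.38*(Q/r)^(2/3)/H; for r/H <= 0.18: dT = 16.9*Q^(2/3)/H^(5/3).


r/H = 11.521 / 9.535 = 1.2083
r/H > 0.18, so dT = 5.38*(Q/r)^(2/3)/H
Q/r = 305.18
(Q/r)^(2/3) = 45.329
dT = 5.38 * 45.329 / 9.535 = 25.576 K

25.576 K


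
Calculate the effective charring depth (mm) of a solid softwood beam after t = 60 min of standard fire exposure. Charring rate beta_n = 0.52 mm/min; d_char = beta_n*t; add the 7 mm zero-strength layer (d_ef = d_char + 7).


d_char = 0.52 * 60 = 31.2 mm
d_ef = 31.2 + 1.0*7 = 38.2 mm

38.2 mm


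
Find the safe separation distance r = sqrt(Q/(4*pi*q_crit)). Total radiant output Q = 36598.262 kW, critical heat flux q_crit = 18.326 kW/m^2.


4*pi*q_crit = 230.29
Q/(4*pi*q_crit) = 158.92
r = sqrt(158.92) = 12.606 m

12.606 m
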